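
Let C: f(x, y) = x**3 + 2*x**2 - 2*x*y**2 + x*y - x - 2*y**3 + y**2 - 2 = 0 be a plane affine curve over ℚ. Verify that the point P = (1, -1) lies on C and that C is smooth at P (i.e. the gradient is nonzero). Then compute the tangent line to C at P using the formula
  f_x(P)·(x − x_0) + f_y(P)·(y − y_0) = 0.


Tangent line at P: 3*x - 3*y - 6 = 0.

Step 1: f(1, -1) = 0, so P lies on C.
Step 2: partial derivatives
  f_x(x, y) = 3*x**2 + 4*x - 2*y**2 + y - 1, f_y(x, y) = -4*x*y + x - 6*y**2 + 2*y.
  f_x(P) = 3, f_y(P) = -3 (gradient nonzero, so P is smooth).
Step 3: tangent line at P: 3·(x − 1) + -3·(y − -1) = 0.
Expanding: 3*x - 3*y - 6 = 0.


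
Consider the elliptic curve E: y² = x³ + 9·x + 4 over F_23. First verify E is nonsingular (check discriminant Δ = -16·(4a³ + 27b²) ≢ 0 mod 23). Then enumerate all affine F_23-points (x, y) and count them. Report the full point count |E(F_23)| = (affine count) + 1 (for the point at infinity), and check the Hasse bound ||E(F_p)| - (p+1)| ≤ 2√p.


Affine points = {(0, 2), (0, 21), (3, 9), (3, 14), (4, 9), (4, 14), (5, 6), (5, 17), (8, 6), (8, 17), (9, 3), (9, 20), (10, 6), (10, 17), (11, 10), (11, 13), (12, 0), (13, 8), (13, 15), (15, 8), (15, 15), (16, 9), (16, 14), (18, 8), (18, 15), (21, 1), (21, 22)}; affine count = 27; |E(F_23)| = 28.

Discriminant check: Δ ∝ 4a³ + 27b² = 4·9³ + 27·4² = 4·729 + 27·16 ≡ 13 (mod 23). Nonzero ⇒ E is nonsingular.
For each x ∈ F_23, compute rhs = x³ + 9·x + 4 mod 23, then count y ∈ F_23 with y² ≡ rhs.
  x = 0: rhs = 4, matching y values: 2, 21 (2 points).
  x = 1: rhs = 14, matching y values: none (0 points).
  x = 2: rhs = 7, matching y values: none (0 points).
  x = 3: rhs = 12, matching y values: 9, 14 (2 points).
  x = 4: rhs = 12, matching y values: 9, 14 (2 points).
  x = 5: rhs = 13, matching y values: 6, 17 (2 points).
  x = 6: rhs = 21, matching y values: none (0 points).
  x = 7: rhs = 19, matching y values: none (0 points).
  x = 8: rhs = 13, matching y values: 6, 17 (2 points).
  x = 9: rhs = 9, matching y values: 3, 20 (2 points).
  x = 10: rhs = 13, matching y values: 6, 17 (2 points).
  x = 11: rhs = 8, matching y values: 10, 13 (2 points).
  x = 12: rhs = 0, matching y values: 0 (1 points).
  x = 13: rhs = 18, matching y values: 8, 15 (2 points).
  x = 14: rhs = 22, matching y values: none (0 points).
  x = 15: rhs = 18, matching y values: 8, 15 (2 points).
  x = 16: rhs = 12, matching y values: 9, 14 (2 points).
  x = 17: rhs = 10, matching y values: none (0 points).
  x = 18: rhs = 18, matching y values: 8, 15 (2 points).
  x = 19: rhs = 19, matching y values: none (0 points).
  x = 20: rhs = 19, matching y values: none (0 points).
  x = 21: rhs = 1, matching y values: 1, 22 (2 points).
  x = 22: rhs = 17, matching y values: none (0 points).
Total affine count: 27.
Full point count |E(F_23)| = 27 + 1 = 28.
Hasse bound: |28 − (23+1)| = |4| = 4 ≤ 2√23 ≈ 9.5917 ✓.


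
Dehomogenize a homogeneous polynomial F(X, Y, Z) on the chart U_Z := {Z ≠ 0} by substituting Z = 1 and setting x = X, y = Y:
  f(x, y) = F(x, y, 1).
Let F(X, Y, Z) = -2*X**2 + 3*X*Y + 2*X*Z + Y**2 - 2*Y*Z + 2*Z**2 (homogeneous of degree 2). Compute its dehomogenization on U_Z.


f(x, y) = -2*x**2 + 3*x*y + 2*x + y**2 - 2*y + 2

On U_Z we set Z = 1. Each monomial c·X^i·Y^j·Z^k in F becomes c·x^i·y^j·1^k = c·x^i·y^j.
Substituting Z = 1: F(X, Y, 1) = -2*x**2 + 3*x*y + 2*x + y**2 - 2*y + 2.
Note: deg(f) ≤ deg(F) = 2; strict inequality happens when F is divisible by Z (lost terms).


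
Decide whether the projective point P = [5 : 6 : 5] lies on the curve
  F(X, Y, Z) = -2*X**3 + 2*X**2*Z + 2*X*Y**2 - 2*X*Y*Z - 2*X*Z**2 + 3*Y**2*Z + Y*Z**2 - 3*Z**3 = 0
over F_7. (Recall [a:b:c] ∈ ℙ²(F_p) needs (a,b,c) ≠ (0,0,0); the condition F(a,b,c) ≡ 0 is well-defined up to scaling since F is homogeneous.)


F(5,6,5) ≡ 6 (mod 7); P is NOT on the curve.

Evaluate F(5, 6, 5) term-by-term (mod 7).
  -2*X**3 ↦ -2·125·1·1 = -250
  2*X**2*Z ↦ 2·25·1·5 = 250
  2*X*Y**2 ↦ 2·5·36·1 = 360
  -2*X*Y*Z ↦ -2·5·6·5 = -300
  -2*X*Z**2 ↦ -2·5·1·25 = -250
  3*Y**2*Z ↦ 3·1·36·5 = 540
  Y*Z**2 ↦ 1·1·6·25 = 150
  -3*Z**3 ↦ -3·1·1·125 = -375
Sum: F(5, 6, 5) = (-250) + (250) + (360) + (-300) + (-250) + (540) + (150) + (-375) = 125.
Reducing mod 7: 125 ≡ 6 (mod 7).
Since F(a, b, c) ≡ 6 ≠ 0 (mod 7), P does NOT lie on the curve.


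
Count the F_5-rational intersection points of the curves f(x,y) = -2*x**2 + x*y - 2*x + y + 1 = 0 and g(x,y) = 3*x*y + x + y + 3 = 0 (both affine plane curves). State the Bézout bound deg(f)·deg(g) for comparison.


Common zeros: {(1, 4)}; count = 1; Bézout bound = 4.

deg(f) = 2, deg(g) = 2, so Bézout bound = 4.
Scan x ∈ F_5. For each x, list the y ∈ F_5 with f(x, y) ≡ 0 and those with g(x, y) ≡ 0 (mod 5); the common zeros in that column are the intersection.
  x = 0: f ≡ 0 at y ∈ {4}; g ≡ 0 at y ∈ {2}; common: ∅.
  x = 1: f ≡ 0 at y ∈ {4}; g ≡ 0 at y ∈ {4}; common: {4}.
  x = 2: f ≡ 0 at y ∈ {2}; g ≡ 0 at y ∈ {0}; common: ∅.
  x = 3: f ≡ 0 at y ∈ {2}; g ≡ 0 at y ∈ ∅; common: ∅.
  x = 4: f ≡ 0 at y ∈ ∅; g ≡ 0 at y ∈ {1}; common: ∅.
Collecting: common zeros = {(1, 4)}, so the count is 1.
Comparison with the Bézout bound: 1 ≤ 4 = deg(f)·deg(g), as expected for curves with no common component (the affine F_5-count falls short of the bound because intersections may lie at infinity, over extension fields, or carry multiplicity).


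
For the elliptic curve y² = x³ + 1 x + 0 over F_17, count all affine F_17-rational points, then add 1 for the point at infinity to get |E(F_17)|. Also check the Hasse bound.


Affine points = {(0, 0), (1, 6), (1, 11), (3, 8), (3, 9), (4, 0), (6, 1), (6, 16), (11, 4), (11, 13), (13, 0), (14, 2), (14, 15), (16, 7), (16, 10)}; affine count = 15; |E(F_17)| = 16.

Discriminant check: Δ ∝ 4a³ + 27b² = 4·1³ + 27·0² = 4·1 + 27·0 ≡ 4 (mod 17). Nonzero ⇒ E is nonsingular.
For each x ∈ F_17, compute rhs = x³ + 1·x + 0 mod 17, then count y ∈ F_17 with y² ≡ rhs.
  x = 0: rhs = 0, matching y values: 0 (1 points).
  x = 1: rhs = 2, matching y values: 6, 11 (2 points).
  x = 2: rhs = 10, matching y values: none (0 points).
  x = 3: rhs = 13, matching y values: 8, 9 (2 points).
  x = 4: rhs = 0, matching y values: 0 (1 points).
  x = 5: rhs = 11, matching y values: none (0 points).
  x = 6: rhs = 1, matching y values: 1, 16 (2 points).
  x = 7: rhs = 10, matching y values: none (0 points).
  x = 8: rhs = 10, matching y values: none (0 points).
  x = 9: rhs = 7, matching y values: none (0 points).
  x = 10: rhs = 7, matching y values: none (0 points).
  x = 11: rhs = 16, matching y values: 4, 13 (2 points).
  x = 12: rhs = 6, matching y values: none (0 points).
  x = 13: rhs = 0, matching y values: 0 (1 points).
  x = 14: rhs = 4, matching y values: 2, 15 (2 points).
  x = 15: rhs = 7, matching y values: none (0 points).
  x = 16: rhs = 15, matching y values: 7, 10 (2 points).
Total affine count: 15.
Full point count |E(F_17)| = 15 + 1 = 16.
Hasse bound: |16 − (17+1)| = |-2| = 2 ≤ 2√17 ≈ 8.2462 ✓.


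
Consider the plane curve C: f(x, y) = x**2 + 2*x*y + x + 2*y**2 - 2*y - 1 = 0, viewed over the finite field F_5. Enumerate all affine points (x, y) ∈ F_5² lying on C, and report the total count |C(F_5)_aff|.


Affine F_5-points: {(2, 0), (2, 4), (4, 3), (4, 4)}; count = 4.

For each of the 25 pairs (x, y) ∈ F_5², evaluate f(x, y) mod 5. Record the zeros.
  x = 0: [0↦4, 1↦4, 2↦3, 3↦1, 4↦3]  zeros at y ∈ ∅
  x = 1: [0↦1, 1↦3, 2↦4, 3↦4, 4↦3]  zeros at y ∈ ∅
  x = 2: [0↦0, 1↦4, 2↦2, 3↦4, 4↦0]  zeros at y ∈ {0, 4}
  x = 3: [0↦1, 1↦2, 2↦2, 3↦1, 4↦4]  zeros at y ∈ ∅
  x = 4: [0↦4, 1↦2, 2↦4, 3↦0, 4↦0]  zeros at y ∈ {3, 4}
Collecting zeros: affine points = {(2, 0), (2, 4), (4, 3), (4, 4)}.
Total count |C(F_5)_aff| = 4.


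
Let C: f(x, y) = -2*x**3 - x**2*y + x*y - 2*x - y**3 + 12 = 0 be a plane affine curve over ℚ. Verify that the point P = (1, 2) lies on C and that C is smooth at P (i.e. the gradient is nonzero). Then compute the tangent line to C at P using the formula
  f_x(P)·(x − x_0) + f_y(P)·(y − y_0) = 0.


Tangent line at P: -10*x - 12*y + 34 = 0.

Step 1: f(1, 2) = 0, so P lies on C.
Step 2: partial derivatives
  f_x(x, y) = -6*x**2 - 2*x*y + y - 2, f_y(x, y) = -x**2 + x - 3*y**2.
  f_x(P) = -10, f_y(P) = -12 (gradient nonzero, so P is smooth).
Step 3: tangent line at P: -10·(x − 1) + -12·(y − 2) = 0.
Expanding: -10*x - 12*y + 34 = 0.


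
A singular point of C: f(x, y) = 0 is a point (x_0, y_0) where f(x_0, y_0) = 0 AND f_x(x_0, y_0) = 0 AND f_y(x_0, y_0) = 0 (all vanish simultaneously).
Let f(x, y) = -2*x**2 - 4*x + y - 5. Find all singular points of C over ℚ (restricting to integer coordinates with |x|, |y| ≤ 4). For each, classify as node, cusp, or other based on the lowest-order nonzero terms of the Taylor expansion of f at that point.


No singular points in the scanned grid; C is smooth there.

Compute partial derivatives:
  f_x = -4*x - 4.
  f_y = 1.
f_y = 1 is a nonzero constant, so f_y never vanishes: no point (x, y) can satisfy f = f_x = f_y = 0. In particular no (x, y) ∈ {−4, ..., 4}² is singular; the curve is smooth.


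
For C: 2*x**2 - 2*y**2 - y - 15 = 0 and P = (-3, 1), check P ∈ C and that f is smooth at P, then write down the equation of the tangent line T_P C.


Tangent line at P: -12*x - 5*y - 31 = 0.

Step 1: f(-3, 1) = 0, so P lies on C.
Step 2: partial derivatives
  f_x(x, y) = 4*x, f_y(x, y) = -4*y - 1.
  f_x(P) = -12, f_y(P) = -5 (gradient nonzero, so P is smooth).
Step 3: tangent line at P: -12·(x − -3) + -5·(y − 1) = 0.
Expanding: -12*x - 5*y - 31 = 0.


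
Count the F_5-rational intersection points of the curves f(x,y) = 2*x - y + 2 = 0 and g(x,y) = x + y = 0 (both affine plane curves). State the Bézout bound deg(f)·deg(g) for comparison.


Common zeros: {(1, 4)}; count = 1; Bézout bound = 1.

deg(f) = 1, deg(g) = 1, so Bézout bound = 1.
Scan x ∈ F_5. For each x, list the y ∈ F_5 with f(x, y) ≡ 0 and those with g(x, y) ≡ 0 (mod 5); the common zeros in that column are the intersection.
  x = 0: f ≡ 0 at y ∈ {2}; g ≡ 0 at y ∈ {0}; common: ∅.
  x = 1: f ≡ 0 at y ∈ {4}; g ≡ 0 at y ∈ {4}; common: {4}.
  x = 2: f ≡ 0 at y ∈ {1}; g ≡ 0 at y ∈ {3}; common: ∅.
  x = 3: f ≡ 0 at y ∈ {3}; g ≡ 0 at y ∈ {2}; common: ∅.
  x = 4: f ≡ 0 at y ∈ {0}; g ≡ 0 at y ∈ {1}; common: ∅.
Collecting: common zeros = {(1, 4)}, so the count is 1.
Comparison with the Bézout bound: 1 ≤ 1 = deg(f)·deg(g), as expected for curves with no common component (the bound is attained).


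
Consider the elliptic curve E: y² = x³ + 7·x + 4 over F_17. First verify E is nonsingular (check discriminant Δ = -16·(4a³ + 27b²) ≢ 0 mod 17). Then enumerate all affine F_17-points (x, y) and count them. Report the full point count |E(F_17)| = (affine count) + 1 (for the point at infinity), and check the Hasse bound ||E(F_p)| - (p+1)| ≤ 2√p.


Affine points = {(0, 2), (0, 15), (2, 3), (2, 14), (3, 1), (3, 16), (11, 1), (11, 16), (15, 4), (15, 13), (16, 8), (16, 9)}; affine count = 12; |E(F_17)| = 13.

Discriminant check: Δ ∝ 4a³ + 27b² = 4·7³ + 27·4² = 4·343 + 27·16 ≡ 2 (mod 17). Nonzero ⇒ E is nonsingular.
For each x ∈ F_17, compute rhs = x³ + 7·x + 4 mod 17, then count y ∈ F_17 with y² ≡ rhs.
  x = 0: rhs = 4, matching y values: 2, 15 (2 points).
  x = 1: rhs = 12, matching y values: none (0 points).
  x = 2: rhs = 9, matching y values: 3, 14 (2 points).
  x = 3: rhs = 1, matching y values: 1, 16 (2 points).
  x = 4: rhs = 11, matching y values: none (0 points).
  x = 5: rhs = 11, matching y values: none (0 points).
  x = 6: rhs = 7, matching y values: none (0 points).
  x = 7: rhs = 5, matching y values: none (0 points).
  x = 8: rhs = 11, matching y values: none (0 points).
  x = 9: rhs = 14, matching y values: none (0 points).
  x = 10: rhs = 3, matching y values: none (0 points).
  x = 11: rhs = 1, matching y values: 1, 16 (2 points).
  x = 12: rhs = 14, matching y values: none (0 points).
  x = 13: rhs = 14, matching y values: none (0 points).
  x = 14: rhs = 7, matching y values: none (0 points).
  x = 15: rhs = 16, matching y values: 4, 13 (2 points).
  x = 16: rhs = 13, matching y values: 8, 9 (2 points).
Total affine count: 12.
Full point count |E(F_17)| = 12 + 1 = 13.
Hasse bound: |13 − (17+1)| = |-5| = 5 ≤ 2√17 ≈ 8.2462 ✓.


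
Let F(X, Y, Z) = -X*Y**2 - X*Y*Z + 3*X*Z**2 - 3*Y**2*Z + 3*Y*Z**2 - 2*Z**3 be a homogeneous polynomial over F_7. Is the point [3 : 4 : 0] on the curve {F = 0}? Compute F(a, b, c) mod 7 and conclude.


F(3,4,0) ≡ 1 (mod 7); P is NOT on the curve.

Evaluate F(3, 4, 0) term-by-term (mod 7).
  -X*Y**2 ↦ -1·3·16·1 = -48
  -X*Y*Z ↦ -1·3·4·0 = 0
  3*X*Z**2 ↦ 3·3·1·0 = 0
  -3*Y**2*Z ↦ -3·1·16·0 = 0
  3*Y*Z**2 ↦ 3·1·4·0 = 0
  -2*Z**3 ↦ -2·1·1·0 = 0
Sum: F(3, 4, 0) = (-48) + (0) + (0) + (0) + (0) + (0) = -48.
Reducing mod 7: -48 ≡ 1 (mod 7).
Since F(a, b, c) ≡ 1 ≠ 0 (mod 7), P does NOT lie on the curve.


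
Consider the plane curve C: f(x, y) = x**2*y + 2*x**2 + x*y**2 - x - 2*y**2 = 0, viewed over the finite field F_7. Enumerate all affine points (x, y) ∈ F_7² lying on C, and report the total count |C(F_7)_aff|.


Affine F_7-points: {(0, 0), (2, 2), (3, 6), (4, 0), (4, 6), (5, 3), (5, 5), (6, 2), (6, 3)}; count = 9.

For each of the 49 pairs (x, y) ∈ F_7², evaluate f(x, y) mod 7. Record the zeros.
  x = 0: [0↦0, 1↦5, 2↦6, 3↦3, 4↦3, 5↦6, 6↦5]  zeros at y ∈ {0}
  x = 1: [0↦1, 1↦1, 2↦6, 3↦2, 4↦3, 5↦2, 6↦6]  zeros at y ∈ ∅
  x = 2: [0↦6, 1↦3, 2↦0, 3↦4, 4↦1, 5↦5, 6↦2]  zeros at y ∈ {2}
  x = 3: [0↦1, 1↦4, 2↦2, 3↦2, 4↦4, 5↦1, 6↦0]  zeros at y ∈ {6}
  x = 4: [0↦0, 1↦4, 2↦5, 3↦3, 4↦5, 5↦4, 6↦0]  zeros at y ∈ {0, 6}
  x = 5: [0↦3, 1↦3, 2↦2, 3↦0, 4↦4, 5↦0, 6↦2]  zeros at y ∈ {3, 5}
  x = 6: [0↦3, 1↦1, 2↦0, 3↦0, 4↦1, 5↦3, 6↦6]  zeros at y ∈ {2, 3}
Collecting zeros: affine points = {(0, 0), (2, 2), (3, 6), (4, 0), (4, 6), (5, 3), (5, 5), (6, 2), (6, 3)}.
Total count |C(F_7)_aff| = 9.


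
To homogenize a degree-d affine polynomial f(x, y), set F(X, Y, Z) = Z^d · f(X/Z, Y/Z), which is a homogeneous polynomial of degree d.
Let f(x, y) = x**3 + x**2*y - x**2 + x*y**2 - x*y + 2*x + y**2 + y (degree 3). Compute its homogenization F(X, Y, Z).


F(X, Y, Z) = X**3 + X**2*Y - X**2*Z + X*Y**2 - X*Y*Z + 2*X*Z**2 + Y**2*Z + Y*Z**2

deg(f) = 3.
Substitute x = X/Z, y = Y/Z into f, then multiply by Z^3.
  monomial 1·x^3·y^0 ↦ 1·X^3·Y^0·Z^0.
  monomial 1·x^2·y^1 ↦ 1·X^2·Y^1·Z^0.
  monomial -1·x^2·y^0 ↦ -1·X^2·Y^0·Z^1.
  monomial 1·x^1·y^2 ↦ 1·X^1·Y^2·Z^0.
  monomial -1·x^1·y^1 ↦ -1·X^1·Y^1·Z^1.
  monomial 2·x^1·y^0 ↦ 2·X^1·Y^0·Z^2.
  monomial 1·x^0·y^2 ↦ 1·X^0·Y^2·Z^1.
  monomial 1·x^0·y^1 ↦ 1·X^0·Y^1·Z^2.
Collecting: F(X, Y, Z) = X**3 + X**2*Y - X**2*Z + X*Y**2 - X*Y*Z + 2*X*Z**2 + Y**2*Z + Y*Z**2.


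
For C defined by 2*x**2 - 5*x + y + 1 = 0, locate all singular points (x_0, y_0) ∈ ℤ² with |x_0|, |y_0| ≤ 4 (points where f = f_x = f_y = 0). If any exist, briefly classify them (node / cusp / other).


No singular points in the scanned grid; C is smooth there.

Compute partial derivatives:
  f_x = 4*x - 5.
  f_y = 1.
f_y = 1 is a nonzero constant, so f_y never vanishes: no point (x, y) can satisfy f = f_x = f_y = 0. In particular no (x, y) ∈ {−4, ..., 4}² is singular; the curve is smooth.


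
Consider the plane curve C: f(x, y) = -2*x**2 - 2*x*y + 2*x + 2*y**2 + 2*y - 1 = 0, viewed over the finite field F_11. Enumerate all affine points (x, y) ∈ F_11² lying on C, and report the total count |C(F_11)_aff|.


Affine F_11-points: {(0, 2), (0, 8), (2, 6), (4, 6), (4, 8), (6, 7), (6, 9), (8, 9), (10, 2), (10, 7)}; count = 10.

For each of the 121 pairs (x, y) ∈ F_11², evaluate f(x, y) mod 11. Record the zeros.
  x = 0: [0↦10, 1↦3, 2↦0, 3↦1, 4↦6, 5↦4, 6↦6, 7↦1, 8↦0, 9↦3, 10↦10]  zeros at y ∈ {2, 8}
  x = 1: [0↦10, 1↦1, 2↦7, 3↦6, 4↦9, 5↦5, 6↦5, 7↦9, 8↦6, 9↦7, 10↦1]  zeros at y ∈ ∅
  x = 2: [0↦6, 1↦6, 2↦10, 3↦7, 4↦8, 5↦2, 6↦0, 7↦2, 8↦8, 9↦7, 10↦10]  zeros at y ∈ {6}
  x = 3: [0↦9, 1↦7, 2↦9, 3↦4, 4↦3, 5↦6, 6↦2, 7↦2, 8↦6, 9↦3, 10↦4]  zeros at y ∈ ∅
  x = 4: [0↦8, 1↦4, 2↦4, 3↦8, 4↦5, 5↦6, 6↦0, 7↦9, 8↦0, 9↦6, 10↦5]  zeros at y ∈ {6, 8}
  x = 5: [0↦3, 1↦8, 2↦6, 3↦8, 4↦3, 5↦2, 6↦5, 7↦1, 8↦1, 9↦5, 10↦2]  zeros at y ∈ ∅
  x = 6: [0↦5, 1↦8, 2↦4, 3↦4, 4↦8, 5↦5, 6↦6, 7↦0, 8↦9, 9↦0, 10↦6]  zeros at y ∈ {7, 9}
  x = 7: [0↦3, 1↦4, 2↦9, 3↦7, 4↦9, 5↦4, 6↦3, 7↦6, 8↦2, 9↦2, 10↦6]  zeros at y ∈ ∅
  x = 8: [0↦8, 1↦7, 2↦10, 3↦6, 4↦6, 5↦10, 6↦7, 7↦8, 8↦2, 9↦0, 10↦2]  zeros at y ∈ {9}
  x = 9: [0↦9, 1↦6, 2↦7, 3↦1, 4↦10, 5↦1, 6↦7, 7↦6, 8↦9, 9↦5, 10↦5]  zeros at y ∈ ∅
  x = 10: [0↦6, 1↦1, 2↦0, 3↦3, 4↦10, 5↦10, 6↦3, 7↦0, 8↦1, 9↦6, 10↦4]  zeros at y ∈ {2, 7}
Collecting zeros: affine points = {(0, 2), (0, 8), (2, 6), (4, 6), (4, 8), (6, 7), (6, 9), (8, 9), (10, 2), (10, 7)}.
Total count |C(F_11)_aff| = 10.


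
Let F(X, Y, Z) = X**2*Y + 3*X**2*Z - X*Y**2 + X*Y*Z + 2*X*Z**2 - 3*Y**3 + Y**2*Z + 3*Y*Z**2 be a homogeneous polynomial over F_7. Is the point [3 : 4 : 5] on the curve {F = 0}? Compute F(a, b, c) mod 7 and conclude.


F(3,4,5) ≡ 3 (mod 7); P is NOT on the curve.

Evaluate F(3, 4, 5) term-by-term (mod 7).
  X**2*Y ↦ 1·9·4·1 = 36
  3*X**2*Z ↦ 3·9·1·5 = 135
  -X*Y**2 ↦ -1·3·16·1 = -48
  X*Y*Z ↦ 1·3·4·5 = 60
  2*X*Z**2 ↦ 2·3·1·25 = 150
  -3*Y**3 ↦ -3·1·64·1 = -192
  Y**2*Z ↦ 1·1·16·5 = 80
  3*Y*Z**2 ↦ 3·1·4·25 = 300
Sum: F(3, 4, 5) = (36) + (135) + (-48) + (60) + (150) + (-192) + (80) + (300) = 521.
Reducing mod 7: 521 ≡ 3 (mod 7).
Since F(a, b, c) ≡ 3 ≠ 0 (mod 7), P does NOT lie on the curve.


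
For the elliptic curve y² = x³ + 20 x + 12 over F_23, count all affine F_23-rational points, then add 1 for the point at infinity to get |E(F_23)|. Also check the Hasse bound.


Affine points = {(0, 9), (0, 14), (4, 8), (4, 15), (6, 7), (6, 16), (7, 9), (7, 14), (9, 1), (9, 22), (10, 4), (10, 19), (12, 5), (12, 18), (13, 10), (13, 13), (14, 0), (16, 9), (16, 14), (19, 11), (19, 12)}; affine count = 21; |E(F_23)| = 22.

Discriminant check: Δ ∝ 4a³ + 27b² = 4·20³ + 27·12² = 4·8000 + 27·144 ≡ 8 (mod 23). Nonzero ⇒ E is nonsingular.
For each x ∈ F_23, compute rhs = x³ + 20·x + 12 mod 23, then count y ∈ F_23 with y² ≡ rhs.
  x = 0: rhs = 12, matching y values: 9, 14 (2 points).
  x = 1: rhs = 10, matching y values: none (0 points).
  x = 2: rhs = 14, matching y values: none (0 points).
  x = 3: rhs = 7, matching y values: none (0 points).
  x = 4: rhs = 18, matching y values: 8, 15 (2 points).
  x = 5: rhs = 7, matching y values: none (0 points).
  x = 6: rhs = 3, matching y values: 7, 16 (2 points).
  x = 7: rhs = 12, matching y values: 9, 14 (2 points).
  x = 8: rhs = 17, matching y values: none (0 points).
  x = 9: rhs = 1, matching y values: 1, 22 (2 points).
  x = 10: rhs = 16, matching y values: 4, 19 (2 points).
  x = 11: rhs = 22, matching y values: none (0 points).
  x = 12: rhs = 2, matching y values: 5, 18 (2 points).
  x = 13: rhs = 8, matching y values: 10, 13 (2 points).
  x = 14: rhs = 0, matching y values: 0 (1 points).
  x = 15: rhs = 7, matching y values: none (0 points).
  x = 16: rhs = 12, matching y values: 9, 14 (2 points).
  x = 17: rhs = 21, matching y values: none (0 points).
  x = 18: rhs = 17, matching y values: none (0 points).
  x = 19: rhs = 6, matching y values: 11, 12 (2 points).
  x = 20: rhs = 17, matching y values: none (0 points).
  x = 21: rhs = 10, matching y values: none (0 points).
  x = 22: rhs = 14, matching y values: none (0 points).
Total affine count: 21.
Full point count |E(F_23)| = 21 + 1 = 22.
Hasse bound: |22 − (23+1)| = |-2| = 2 ≤ 2√23 ≈ 9.5917 ✓.


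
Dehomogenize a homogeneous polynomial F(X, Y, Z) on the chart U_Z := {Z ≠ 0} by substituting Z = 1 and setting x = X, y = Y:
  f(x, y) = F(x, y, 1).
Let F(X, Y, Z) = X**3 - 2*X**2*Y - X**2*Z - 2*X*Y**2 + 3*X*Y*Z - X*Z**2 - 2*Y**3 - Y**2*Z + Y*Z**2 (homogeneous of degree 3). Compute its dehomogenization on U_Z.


f(x, y) = x**3 - 2*x**2*y - x**2 - 2*x*y**2 + 3*x*y - x - 2*y**3 - y**2 + y

On U_Z we set Z = 1. Each monomial c·X^i·Y^j·Z^k in F becomes c·x^i·y^j·1^k = c·x^i·y^j.
Substituting Z = 1: F(X, Y, 1) = x**3 - 2*x**2*y - x**2 - 2*x*y**2 + 3*x*y - x - 2*y**3 - y**2 + y.
Note: deg(f) ≤ deg(F) = 3; strict inequality happens when F is divisible by Z (lost terms).


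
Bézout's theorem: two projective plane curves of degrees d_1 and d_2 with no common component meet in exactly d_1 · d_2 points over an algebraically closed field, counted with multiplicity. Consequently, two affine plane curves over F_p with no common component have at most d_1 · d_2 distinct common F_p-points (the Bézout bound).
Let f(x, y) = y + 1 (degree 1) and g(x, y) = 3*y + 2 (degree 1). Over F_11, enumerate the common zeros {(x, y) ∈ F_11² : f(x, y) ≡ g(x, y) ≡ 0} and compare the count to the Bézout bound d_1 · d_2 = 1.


Common zeros: ∅; count = 0; Bézout bound = 1.

deg(f) = 1, deg(g) = 1, so Bézout bound = 1.
Scan x ∈ F_11. For each x, list the y ∈ F_11 with f(x, y) ≡ 0 and those with g(x, y) ≡ 0 (mod 11); the common zeros in that column are the intersection.
  x = 0: f ≡ 0 at y ∈ {10}; g ≡ 0 at y ∈ {3}; common: ∅.
  x = 1: f ≡ 0 at y ∈ {10}; g ≡ 0 at y ∈ {3}; common: ∅.
  x = 2: f ≡ 0 at y ∈ {10}; g ≡ 0 at y ∈ {3}; common: ∅.
  x = 3: f ≡ 0 at y ∈ {10}; g ≡ 0 at y ∈ {3}; common: ∅.
  x = 4: f ≡ 0 at y ∈ {10}; g ≡ 0 at y ∈ {3}; common: ∅.
  x = 5: f ≡ 0 at y ∈ {10}; g ≡ 0 at y ∈ {3}; common: ∅.
  x = 6: f ≡ 0 at y ∈ {10}; g ≡ 0 at y ∈ {3}; common: ∅.
  x = 7: f ≡ 0 at y ∈ {10}; g ≡ 0 at y ∈ {3}; common: ∅.
  x = 8: f ≡ 0 at y ∈ {10}; g ≡ 0 at y ∈ {3}; common: ∅.
  x = 9: f ≡ 0 at y ∈ {10}; g ≡ 0 at y ∈ {3}; common: ∅.
  x = 10: f ≡ 0 at y ∈ {10}; g ≡ 0 at y ∈ {3}; common: ∅.
Collecting: common zeros = ∅, so the count is 0.
Comparison with the Bézout bound: 0 ≤ 1 = deg(f)·deg(g), as expected for curves with no common component (the affine F_11-count falls short of the bound because intersections may lie at infinity, over extension fields, or carry multiplicity).


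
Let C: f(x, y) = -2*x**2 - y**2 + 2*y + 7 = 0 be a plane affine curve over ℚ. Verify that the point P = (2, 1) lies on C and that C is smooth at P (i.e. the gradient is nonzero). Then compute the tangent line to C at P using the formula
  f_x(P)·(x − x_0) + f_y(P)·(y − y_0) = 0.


Tangent line at P: 16 - 8*x = 0.

Step 1: f(2, 1) = 0, so P lies on C.
Step 2: partial derivatives
  f_x(x, y) = -4*x, f_y(x, y) = 2 - 2*y.
  f_x(P) = -8, f_y(P) = 0 (gradient nonzero, so P is smooth).
Step 3: tangent line at P: -8·(x − 2) + 0·(y − 1) = 0.
Expanding: 16 - 8*x = 0.


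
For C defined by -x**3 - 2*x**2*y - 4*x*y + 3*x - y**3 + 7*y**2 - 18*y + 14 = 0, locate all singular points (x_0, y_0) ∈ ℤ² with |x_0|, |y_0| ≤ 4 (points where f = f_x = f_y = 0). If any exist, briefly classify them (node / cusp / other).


Singular points: {(-1, 2)}; classification: node.

Compute partial derivatives:
  f_x = -3*x**2 - 4*x*y - 4*y + 3.
  f_y = -2*x**2 - 4*x - 3*y**2 + 14*y - 18.
Scan x_0 ∈ {−4, ..., 4}. For each x_0, f_y(x_0, y) is a polynomial in y; find its integer roots y ∈ {−4, ..., 4}, then test f_x and f at those candidates.
  x = -4: f_y(-4, y) = -3*y**2 + 14*y - 34; no integer root y with |y| ≤ 4.
  x = -3: f_y(-3, y) = -3*y**2 + 14*y - 24; no integer root y with |y| ≤ 4.
  x = -2: f_y(-2, y) = -3*y**2 + 14*y - 18; no integer root y with |y| ≤ 4.
  x = -1: f_y(-1, y) = -3*y**2 + 14*y - 16; vanishes at y ∈ {2}. (-1, 2): f_x = 0, f = 0 — SINGULAR.
  x = 0: f_y(0, y) = -3*y**2 + 14*y - 18; no integer root y with |y| ≤ 4.
  x = 1: f_y(1, y) = -3*y**2 + 14*y - 24; no integer root y with |y| ≤ 4.
  x = 2: f_y(2, y) = -3*y**2 + 14*y - 34; no integer root y with |y| ≤ 4.
  x = 3: f_y(3, y) = -3*y**2 + 14*y - 48; no integer root y with |y| ≤ 4.
  x = 4: f_y(4, y) = -3*y**2 + 14*y - 66; no integer root y with |y| ≤ 4.
Only singular point on the grid: (-1, 2).
Classify: substitute x = -1 + u, y = 2 + v and expand: f = -u**3 - 2*u**2*v - u**2 - v**3 + v**2.
No constant or linear terms (consistent with a singular point). Quadratic part: -u**2 + v**2. Cubic part: -u**3 - 2*u**2*v - v**3.
The quadratic part v**2 - u**2 = (v − u)(v + u) splits into two distinct linear factors, so there are two distinct tangent lines y − 2 = ±(x − -1) — this is a node (ordinary double point).
Classification: node.


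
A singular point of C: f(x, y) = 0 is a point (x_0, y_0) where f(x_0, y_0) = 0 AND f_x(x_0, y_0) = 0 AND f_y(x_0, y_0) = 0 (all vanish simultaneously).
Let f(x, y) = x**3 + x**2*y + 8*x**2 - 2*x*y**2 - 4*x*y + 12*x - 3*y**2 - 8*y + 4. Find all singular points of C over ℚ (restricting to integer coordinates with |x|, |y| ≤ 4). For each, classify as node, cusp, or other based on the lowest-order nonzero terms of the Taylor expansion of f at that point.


Singular points: {(-2, -2)}; classification: cusp.

Compute partial derivatives:
  f_x = 3*x**2 + 2*x*y + 16*x - 2*y**2 - 4*y + 12.
  f_y = x**2 - 4*x*y - 4*x - 6*y - 8.
Scan x_0 ∈ {−4, ..., 4}. For each x_0, f_y(x_0, y) is a polynomial in y; find its integer roots y ∈ {−4, ..., 4}, then test f_x and f at those candidates.
  x = -4: f_y(-4, y) = 10*y + 24; no integer root y with |y| ≤ 4.
  x = -3: f_y(-3, y) = 6*y + 13; no integer root y with |y| ≤ 4.
  x = -2: f_y(-2, y) = 2*y + 4; vanishes at y ∈ {-2}. (-2, -2): f_x = 0, f = 0 — SINGULAR.
  x = -1: f_y(-1, y) = -2*y - 3; no integer root y with |y| ≤ 4.
  x = 0: f_y(0, y) = -6*y - 8; no integer root y with |y| ≤ 4.
  x = 1: f_y(1, y) = -10*y - 11; no integer root y with |y| ≤ 4.
  x = 2: f_y(2, y) = -14*y - 12; no integer root y with |y| ≤ 4.
  x = 3: f_y(3, y) = -18*y - 11; no integer root y with |y| ≤ 4.
  x = 4: f_y(4, y) = -22*y - 8; no integer root y with |y| ≤ 4.
Only singular point on the grid: (-2, -2).
Classify: substitute x = -2 + u, y = -2 + v and expand: f = u**3 + u**2*v - 2*u*v**2 + v**2.
No constant or linear terms (consistent with a singular point). Quadratic part: v**2. Cubic part: u**3 + u**2*v - 2*u*v**2.
The quadratic part v**2 is a perfect square, so there is a single (double) tangent line v = 0, i.e. y = -2. Restricting the cubic part to that line (v = 0) leaves u**3 ≠ 0, so f is not divisible by v and the branch is v² ≈ -u**3 to lowest order — this is a cusp.
Classification: cusp.


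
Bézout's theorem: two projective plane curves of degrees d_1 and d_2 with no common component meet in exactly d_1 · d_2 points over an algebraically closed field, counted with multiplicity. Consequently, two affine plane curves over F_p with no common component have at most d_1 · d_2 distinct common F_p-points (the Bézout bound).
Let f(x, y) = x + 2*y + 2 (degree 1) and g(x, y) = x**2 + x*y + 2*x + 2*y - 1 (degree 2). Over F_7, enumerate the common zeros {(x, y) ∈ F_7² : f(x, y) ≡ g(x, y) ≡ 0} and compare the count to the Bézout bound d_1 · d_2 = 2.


Common zeros: ∅; count = 0; Bézout bound = 2.

deg(f) = 1, deg(g) = 2, so Bézout bound = 2.
Scan x ∈ F_7. For each x, list the y ∈ F_7 with f(x, y) ≡ 0 and those with g(x, y) ≡ 0 (mod 7); the common zeros in that column are the intersection.
  x = 0: f ≡ 0 at y ∈ {6}; g ≡ 0 at y ∈ {4}; common: ∅.
  x = 1: f ≡ 0 at y ∈ {2}; g ≡ 0 at y ∈ {4}; common: ∅.
  x = 2: f ≡ 0 at y ∈ {5}; g ≡ 0 at y ∈ {0}; common: ∅.
  x = 3: f ≡ 0 at y ∈ {1}; g ≡ 0 at y ∈ {0}; common: ∅.
  x = 4: f ≡ 0 at y ∈ {4}; g ≡ 0 at y ∈ {2}; common: ∅.
  x = 5: f ≡ 0 at y ∈ {0}; g ≡ 0 at y ∈ ∅; common: ∅.
  x = 6: f ≡ 0 at y ∈ {3}; g ≡ 0 at y ∈ {2}; common: ∅.
Collecting: common zeros = ∅, so the count is 0.
Comparison with the Bézout bound: 0 ≤ 2 = deg(f)·deg(g), as expected for curves with no common component (the affine F_7-count falls short of the bound because intersections may lie at infinity, over extension fields, or carry multiplicity).


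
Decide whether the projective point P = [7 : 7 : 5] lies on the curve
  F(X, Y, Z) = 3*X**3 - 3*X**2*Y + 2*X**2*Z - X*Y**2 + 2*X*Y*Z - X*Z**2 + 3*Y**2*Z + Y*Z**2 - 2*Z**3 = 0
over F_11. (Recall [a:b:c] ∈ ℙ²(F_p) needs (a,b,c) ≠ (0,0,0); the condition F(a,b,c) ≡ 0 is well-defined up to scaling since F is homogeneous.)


F(7,7,5) ≡ 0 (mod 11); P is on the curve.

Evaluate F(7, 7, 5) term-by-term (mod 11).
  3*X**3 ↦ 3·343·1·1 = 1029
  -3*X**2*Y ↦ -3·49·7·1 = -1029
  2*X**2*Z ↦ 2·49·1·5 = 490
  -X*Y**2 ↦ -1·7·49·1 = -343
  2*X*Y*Z ↦ 2·7·7·5 = 490
  -X*Z**2 ↦ -1·7·1·25 = -175
  3*Y**2*Z ↦ 3·1·49·5 = 735
  Y*Z**2 ↦ 1·1·7·25 = 175
  -2*Z**3 ↦ -2·1·1·125 = -250
Sum: F(7, 7, 5) = (1029) + (-1029) + (490) + (-343) + (490) + (-175) + (735) + (175) + (-250) = 1122.
Reducing mod 11: 1122 ≡ 0 (mod 11).
Since F(a, b, c) ≡ 0 (mod 11), P lies on the curve.


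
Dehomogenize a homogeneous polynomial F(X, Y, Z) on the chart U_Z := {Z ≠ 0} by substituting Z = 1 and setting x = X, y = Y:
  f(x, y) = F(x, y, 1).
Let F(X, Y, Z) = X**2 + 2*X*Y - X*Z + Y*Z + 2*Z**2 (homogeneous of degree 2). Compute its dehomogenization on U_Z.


f(x, y) = x**2 + 2*x*y - x + y + 2

On U_Z we set Z = 1. Each monomial c·X^i·Y^j·Z^k in F becomes c·x^i·y^j·1^k = c·x^i·y^j.
Substituting Z = 1: F(X, Y, 1) = x**2 + 2*x*y - x + y + 2.
Note: deg(f) ≤ deg(F) = 2; strict inequality happens when F is divisible by Z (lost terms).


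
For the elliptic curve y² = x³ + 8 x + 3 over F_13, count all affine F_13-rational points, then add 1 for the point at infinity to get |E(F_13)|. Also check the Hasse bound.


Affine points = {(0, 4), (0, 9), (1, 5), (1, 8), (2, 1), (2, 12), (5, 5), (5, 8), (7, 5), (7, 8), (10, 2), (10, 11)}; affine count = 12; |E(F_13)| = 13.

Discriminant check: Δ ∝ 4a³ + 27b² = 4·8³ + 27·3² = 4·512 + 27·9 ≡ 3 (mod 13). Nonzero ⇒ E is nonsingular.
For each x ∈ F_13, compute rhs = x³ + 8·x + 3 mod 13, then count y ∈ F_13 with y² ≡ rhs.
  x = 0: rhs = 3, matching y values: 4, 9 (2 points).
  x = 1: rhs = 12, matching y values: 5, 8 (2 points).
  x = 2: rhs = 1, matching y values: 1, 12 (2 points).
  x = 3: rhs = 2, matching y values: none (0 points).
  x = 4: rhs = 8, matching y values: none (0 points).
  x = 5: rhs = 12, matching y values: 5, 8 (2 points).
  x = 6: rhs = 7, matching y values: none (0 points).
  x = 7: rhs = 12, matching y values: 5, 8 (2 points).
  x = 8: rhs = 7, matching y values: none (0 points).
  x = 9: rhs = 11, matching y values: none (0 points).
  x = 10: rhs = 4, matching y values: 2, 11 (2 points).
  x = 11: rhs = 5, matching y values: none (0 points).
  x = 12: rhs = 7, matching y values: none (0 points).
Total affine count: 12.
Full point count |E(F_13)| = 12 + 1 = 13.
Hasse bound: |13 − (13+1)| = |-1| = 1 ≤ 2√13 ≈ 7.2111 ✓.


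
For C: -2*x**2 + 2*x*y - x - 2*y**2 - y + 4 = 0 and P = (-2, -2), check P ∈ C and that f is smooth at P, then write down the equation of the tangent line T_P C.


Tangent line at P: 3*x + 3*y + 12 = 0.

Step 1: f(-2, -2) = 0, so P lies on C.
Step 2: partial derivatives
  f_x(x, y) = -4*x + 2*y - 1, f_y(x, y) = 2*x - 4*y - 1.
  f_x(P) = 3, f_y(P) = 3 (gradient nonzero, so P is smooth).
Step 3: tangent line at P: 3·(x − -2) + 3·(y − -2) = 0.
Expanding: 3*x + 3*y + 12 = 0.


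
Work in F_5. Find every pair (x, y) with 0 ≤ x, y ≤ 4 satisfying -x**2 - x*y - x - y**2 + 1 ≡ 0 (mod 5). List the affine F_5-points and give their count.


Affine F_5-points: {(0, 1), (0, 4), (2, 0), (2, 3), (3, 1), (4, 3)}; count = 6.

For each of the 25 pairs (x, y) ∈ F_5², evaluate f(x, y) mod 5. Record the zeros.
  x = 0: [0↦1, 1↦0, 2↦2, 3↦2, 4↦0]  zeros at y ∈ {1, 4}
  x = 1: [0↦4, 1↦2, 2↦3, 3↦2, 4↦4]  zeros at y ∈ ∅
  x = 2: [0↦0, 1↦2, 2↦2, 3↦0, 4↦1]  zeros at y ∈ {0, 3}
  x = 3: [0↦4, 1↦0, 2↦4, 3↦1, 4↦1]  zeros at y ∈ {1}
  x = 4: [0↦1, 1↦1, 2↦4, 3↦0, 4↦4]  zeros at y ∈ {3}
Collecting zeros: affine points = {(0, 1), (0, 4), (2, 0), (2, 3), (3, 1), (4, 3)}.
Total count |C(F_5)_aff| = 6.


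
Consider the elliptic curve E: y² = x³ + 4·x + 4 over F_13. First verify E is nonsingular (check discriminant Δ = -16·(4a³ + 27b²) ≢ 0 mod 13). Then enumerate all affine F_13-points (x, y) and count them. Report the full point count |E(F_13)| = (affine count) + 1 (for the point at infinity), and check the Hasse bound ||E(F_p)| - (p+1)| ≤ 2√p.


Affine points = {(0, 2), (0, 11), (1, 3), (1, 10), (3, 2), (3, 11), (6, 6), (6, 7), (10, 2), (10, 11), (11, 1), (11, 12), (12, 5), (12, 8)}; affine count = 14; |E(F_13)| = 15.

Discriminant check: Δ ∝ 4a³ + 27b² = 4·4³ + 27·4² = 4·64 + 27·16 ≡ 12 (mod 13). Nonzero ⇒ E is nonsingular.
For each x ∈ F_13, compute rhs = x³ + 4·x + 4 mod 13, then count y ∈ F_13 with y² ≡ rhs.
  x = 0: rhs = 4, matching y values: 2, 11 (2 points).
  x = 1: rhs = 9, matching y values: 3, 10 (2 points).
  x = 2: rhs = 7, matching y values: none (0 points).
  x = 3: rhs = 4, matching y values: 2, 11 (2 points).
  x = 4: rhs = 6, matching y values: none (0 points).
  x = 5: rhs = 6, matching y values: none (0 points).
  x = 6: rhs = 10, matching y values: 6, 7 (2 points).
  x = 7: rhs = 11, matching y values: none (0 points).
  x = 8: rhs = 2, matching y values: none (0 points).
  x = 9: rhs = 2, matching y values: none (0 points).
  x = 10: rhs = 4, matching y values: 2, 11 (2 points).
  x = 11: rhs = 1, matching y values: 1, 12 (2 points).
  x = 12: rhs = 12, matching y values: 5, 8 (2 points).
Total affine count: 14.
Full point count |E(F_13)| = 14 + 1 = 15.
Hasse bound: |15 − (13+1)| = |1| = 1 ≤ 2√13 ≈ 7.2111 ✓.


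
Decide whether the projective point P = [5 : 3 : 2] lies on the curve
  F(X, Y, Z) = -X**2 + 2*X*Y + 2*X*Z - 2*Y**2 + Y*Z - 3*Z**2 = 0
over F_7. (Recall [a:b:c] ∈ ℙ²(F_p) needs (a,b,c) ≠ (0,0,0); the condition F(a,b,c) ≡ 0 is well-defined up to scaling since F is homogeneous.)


F(5,3,2) ≡ 1 (mod 7); P is NOT on the curve.

Evaluate F(5, 3, 2) term-by-term (mod 7).
  -X**2 ↦ -1·25·1·1 = -25
  2*X*Y ↦ 2·5·3·1 = 30
  2*X*Z ↦ 2·5·1·2 = 20
  -2*Y**2 ↦ -2·1·9·1 = -18
  Y*Z ↦ 1·1·3·2 = 6
  -3*Z**2 ↦ -3·1·1·4 = -12
Sum: F(5, 3, 2) = (-25) + (30) + (20) + (-18) + (6) + (-12) = 1.
Reducing mod 7: 1 ≡ 1 (mod 7).
Since F(a, b, c) ≡ 1 ≠ 0 (mod 7), P does NOT lie on the curve.


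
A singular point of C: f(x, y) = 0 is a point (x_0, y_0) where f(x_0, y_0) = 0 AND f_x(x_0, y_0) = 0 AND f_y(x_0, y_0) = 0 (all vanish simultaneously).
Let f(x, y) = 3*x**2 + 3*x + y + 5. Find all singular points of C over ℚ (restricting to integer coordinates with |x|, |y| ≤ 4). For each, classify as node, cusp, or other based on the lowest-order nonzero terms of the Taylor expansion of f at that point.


No singular points in the scanned grid; C is smooth there.

Compute partial derivatives:
  f_x = 6*x + 3.
  f_y = 1.
f_y = 1 is a nonzero constant, so f_y never vanishes: no point (x, y) can satisfy f = f_x = f_y = 0. In particular no (x, y) ∈ {−4, ..., 4}² is singular; the curve is smooth.


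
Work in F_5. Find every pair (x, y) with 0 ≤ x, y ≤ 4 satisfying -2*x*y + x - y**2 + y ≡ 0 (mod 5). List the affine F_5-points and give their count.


Affine F_5-points: {(0, 0), (0, 1), (1, 2), (4, 4)}; count = 4.

For each of the 25 pairs (x, y) ∈ F_5², evaluate f(x, y) mod 5. Record the zeros.
  x = 0: [0↦0, 1↦0, 2↦3, 3↦4, 4↦3]  zeros at y ∈ {0, 1}
  x = 1: [0↦1, 1↦4, 2↦0, 3↦4, 4↦1]  zeros at y ∈ {2}
  x = 2: [0↦2, 1↦3, 2↦2, 3↦4, 4↦4]  zeros at y ∈ ∅
  x = 3: [0↦3, 1↦2, 2↦4, 3↦4, 4↦2]  zeros at y ∈ ∅
  x = 4: [0↦4, 1↦1, 2↦1, 3↦4, 4↦0]  zeros at y ∈ {4}
Collecting zeros: affine points = {(0, 0), (0, 1), (1, 2), (4, 4)}.
Total count |C(F_5)_aff| = 4.


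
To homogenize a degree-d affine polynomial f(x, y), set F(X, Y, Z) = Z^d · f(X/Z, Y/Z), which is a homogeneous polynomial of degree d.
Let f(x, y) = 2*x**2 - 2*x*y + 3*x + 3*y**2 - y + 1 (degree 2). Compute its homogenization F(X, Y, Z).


F(X, Y, Z) = 2*X**2 - 2*X*Y + 3*X*Z + 3*Y**2 - Y*Z + Z**2

deg(f) = 2.
Substitute x = X/Z, y = Y/Z into f, then multiply by Z^2.
  monomial 2·x^2·y^0 ↦ 2·X^2·Y^0·Z^0.
  monomial -2·x^1·y^1 ↦ -2·X^1·Y^1·Z^0.
  monomial 3·x^1·y^0 ↦ 3·X^1·Y^0·Z^1.
  monomial 3·x^0·y^2 ↦ 3·X^0·Y^2·Z^0.
  monomial -1·x^0·y^1 ↦ -1·X^0·Y^1·Z^1.
  monomial 1·x^0·y^0 ↦ 1·X^0·Y^0·Z^2.
Collecting: F(X, Y, Z) = 2*X**2 - 2*X*Y + 3*X*Z + 3*Y**2 - Y*Z + Z**2.


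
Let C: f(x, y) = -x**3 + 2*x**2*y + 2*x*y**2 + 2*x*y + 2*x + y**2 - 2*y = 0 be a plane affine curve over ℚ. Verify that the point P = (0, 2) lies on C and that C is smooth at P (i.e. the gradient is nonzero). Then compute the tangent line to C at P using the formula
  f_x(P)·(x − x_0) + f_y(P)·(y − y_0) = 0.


Tangent line at P: 14*x + 2*y - 4 = 0.

Step 1: f(0, 2) = 0, so P lies on C.
Step 2: partial derivatives
  f_x(x, y) = -3*x**2 + 4*x*y + 2*y**2 + 2*y + 2, f_y(x, y) = 2*x**2 + 4*x*y + 2*x + 2*y - 2.
  f_x(P) = 14, f_y(P) = 2 (gradient nonzero, so P is smooth).
Step 3: tangent line at P: 14·(x − 0) + 2·(y − 2) = 0.
Expanding: 14*x + 2*y - 4 = 0.


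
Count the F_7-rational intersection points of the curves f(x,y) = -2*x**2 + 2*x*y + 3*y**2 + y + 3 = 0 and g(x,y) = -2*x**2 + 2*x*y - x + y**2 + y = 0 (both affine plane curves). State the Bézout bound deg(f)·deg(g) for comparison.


Common zeros: {(2, 6)}; count = 1; Bézout bound = 4.

deg(f) = 2, deg(g) = 2, so Bézout bound = 4.
Scan x ∈ F_7. For each x, list the y ∈ F_7 with f(x, y) ≡ 0 and those with g(x, y) ≡ 0 (mod 7); the common zeros in that column are the intersection.
  x = 0: f ≡ 0 at y ∈ {1}; g ≡ 0 at y ∈ {0, 6}; common: ∅.
  x = 1: f ≡ 0 at y ∈ {1, 5}; g ≡ 0 at y ∈ {2}; common: ∅.
  x = 2: f ≡ 0 at y ∈ {4, 6}; g ≡ 0 at y ∈ {3, 6}; common: {6}.
  x = 3: f ≡ 0 at y ∈ ∅; g ≡ 0 at y ∈ {0}; common: ∅.
  x = 4: f ≡ 0 at y ∈ {5, 6}; g ≡ 0 at y ∈ {2, 3}; common: ∅.
  x = 5: f ≡ 0 at y ∈ ∅; g ≡ 0 at y ∈ ∅; common: ∅.
  x = 6: f ≡ 0 at y ∈ ∅; g ≡ 0 at y ∈ ∅; common: ∅.
Collecting: common zeros = {(2, 6)}, so the count is 1.
Comparison with the Bézout bound: 1 ≤ 4 = deg(f)·deg(g), as expected for curves with no common component (the affine F_7-count falls short of the bound because intersections may lie at infinity, over extension fields, or carry multiplicity).


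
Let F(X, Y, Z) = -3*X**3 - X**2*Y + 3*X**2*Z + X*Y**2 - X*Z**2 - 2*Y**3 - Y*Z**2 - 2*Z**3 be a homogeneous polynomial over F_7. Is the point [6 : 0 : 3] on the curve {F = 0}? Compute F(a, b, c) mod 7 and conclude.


F(6,0,3) ≡ 2 (mod 7); P is NOT on the curve.

Evaluate F(6, 0, 3) term-by-term (mod 7).
  -3*X**3 ↦ -3·216·1·1 = -648
  -X**2*Y ↦ -1·36·0·1 = 0
  3*X**2*Z ↦ 3·36·1·3 = 324
  X*Y**2 ↦ 1·6·0·1 = 0
  -X*Z**2 ↦ -1·6·1·9 = -54
  -2*Y**3 ↦ -2·1·0·1 = 0
  -Y*Z**2 ↦ -1·1·0·9 = 0
  -2*Z**3 ↦ -2·1·1·27 = -54
Sum: F(6, 0, 3) = (-648) + (0) + (324) + (0) + (-54) + (0) + (0) + (-54) = -432.
Reducing mod 7: -432 ≡ 2 (mod 7).
Since F(a, b, c) ≡ 2 ≠ 0 (mod 7), P does NOT lie on the curve.


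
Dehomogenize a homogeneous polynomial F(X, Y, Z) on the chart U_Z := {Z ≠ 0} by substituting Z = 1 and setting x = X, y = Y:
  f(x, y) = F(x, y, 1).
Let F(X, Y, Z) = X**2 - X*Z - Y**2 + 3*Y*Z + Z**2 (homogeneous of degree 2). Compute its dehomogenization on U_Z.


f(x, y) = x**2 - x - y**2 + 3*y + 1

On U_Z we set Z = 1. Each monomial c·X^i·Y^j·Z^k in F becomes c·x^i·y^j·1^k = c·x^i·y^j.
Substituting Z = 1: F(X, Y, 1) = x**2 - x - y**2 + 3*y + 1.
Note: deg(f) ≤ deg(F) = 2; strict inequality happens when F is divisible by Z (lost terms).
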